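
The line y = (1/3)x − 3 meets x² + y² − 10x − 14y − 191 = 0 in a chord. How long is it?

Express y = (−9 + x)/3 and substitute into the circle:
10x² − 150x − 1260 = 0  ⟹  x² − 15x − 126 = 0
x = 21 or x = −6, giving (21, 4) and (−6, −5).
Chord length = distance between (21, 4) and (−6, −5) = √810 = 9√10.

9√10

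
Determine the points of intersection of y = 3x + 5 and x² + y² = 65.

(−4, −7) and (1, 8)

Express y = 3x + 5 and substitute into the circle:
10x² + 30x − 40 = 0  ⟹  x² + 3x − 4 = 0
x = 1 or x = −4, giving (1, 8) and (−4, −7).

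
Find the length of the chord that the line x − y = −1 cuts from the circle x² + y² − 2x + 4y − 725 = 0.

Centre (1, −2), r² = 730. Perpendicular distance d from centre to line = |4| / √2 = 4/√2.
Chord = 2√(r² − d²) = 2·√(722) = 38√2.

38√2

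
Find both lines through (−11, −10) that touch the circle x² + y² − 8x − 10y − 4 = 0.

Let a tangent through (−11, −10) have slope m. Its distance from (4, 5) must equal 3√5:
(15m − (15))² = 45(m² + 1)
2m² − 5m + 2 = 0, so m = 1/2 or m = 2.
Through (−11, −10) these give x − 2y = 9 and 2x − y = −12.

x − 2y = 9 and 2x − y = −12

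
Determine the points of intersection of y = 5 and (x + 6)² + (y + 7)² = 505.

(−25, 5) and (13, 5)

Express y = 5 and substitute into the circle:
x² + 12x − 325 = 0
x = 13 or x = −25, giving (13, 5) and (−25, 5).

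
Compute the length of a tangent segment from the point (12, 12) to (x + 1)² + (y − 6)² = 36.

The centre is (−1, 6) and r = 6. The square of the distance from P to the centre is 169 + 36 = 205.
Power of the point: PT² = |PO|² − r² = 169, so PT = 13.

13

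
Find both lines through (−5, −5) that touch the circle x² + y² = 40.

Let a tangent through (−5, −5) have slope m. Its distance from (0, 0) must equal 2√10:
[m·(5) − (5)]² = 40(m² + 1)
3m² + 10m + 3 = 0, so m = −3 or m = −1/3.
Through (−5, −5) these give 3x + y = −20 and x + 3y = −20.

3x + y = −20 and x + 3y = −20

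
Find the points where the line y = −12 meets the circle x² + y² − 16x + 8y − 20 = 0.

Substitute y = −12:
x² − 16x + 28 = 0
x = 14 or x = 2, giving (14, −12) and (2, −12).

(2, −12) and (14, −12)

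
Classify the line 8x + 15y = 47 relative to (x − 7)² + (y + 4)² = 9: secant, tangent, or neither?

Centre (7, −4), r² = 9. Distance² from centre to line = (−51)²/289 = 9.
Since d² = r², the line is tangent.

tangent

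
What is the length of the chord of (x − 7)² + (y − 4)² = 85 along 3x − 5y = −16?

3√34

The distance from (7, 4) to the line is 17/√34, and r² = 85.
Chord = 2√(r² − d²) = 2·√(153/2) = 3√34.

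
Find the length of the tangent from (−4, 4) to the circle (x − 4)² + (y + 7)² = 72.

√113

With centre O = (4, −7), |OP|² = 185 and r² = 72.
Power of the point: PT² = |PO|² − r² = 113, so PT = √113.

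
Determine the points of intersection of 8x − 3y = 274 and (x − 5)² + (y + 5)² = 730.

(26, −22) and (32, −6)

From the line, y = (−274 + 8x)/3. Substituting:
73x² − 4234x + 60736 = 0  ⟹  x² − 58x + 832 = 0
x = 32 or x = 26, giving (32, −6) and (26, −22).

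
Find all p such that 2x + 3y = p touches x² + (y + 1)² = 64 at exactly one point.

p = −3 ± 8√13

For a tangent, require d(centre, line) = r = 8.
|2·0 + 3·(−1) − p| / √13 = 8
|p − (−3)| = 8√13.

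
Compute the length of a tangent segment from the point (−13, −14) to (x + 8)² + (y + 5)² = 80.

With centre O = (−8, −5), |OP|² = 106 and r² = 80.
The tangent meets the radius at right angles, so tangent² = |PO|² − r² = 106 − 80 = 26.

√26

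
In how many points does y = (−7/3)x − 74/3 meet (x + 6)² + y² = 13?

0

Substituting the line into the circle gives 58x² + 1144x + 5683 = 0.
Discriminant = (1144)² − 4·58·(5683) = −9720 < 0.
No real roots: the line does not meet the circle.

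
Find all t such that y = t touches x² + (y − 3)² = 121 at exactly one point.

For a tangent, require d(centre, line) = r = 11.
|0·0 + 1·3 − t| / √1 = 11
|t − (3)| = 11, so t = 14 or t = −8.

t = −8 or t = 14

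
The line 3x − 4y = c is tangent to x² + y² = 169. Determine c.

For a tangent, require d(centre, line) = r = 13.
|3·0 − 4·0 − c| / √25 = 13
|c| = 13·5, so c = 65 or c = −65.

c = −65 or c = 65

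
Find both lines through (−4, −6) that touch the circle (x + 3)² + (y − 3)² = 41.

4x − 5y = 14 and 5x + 4y = −44

Let a tangent through (−4, −6) have slope m. Its distance from (−3, 3) must equal √41:
(1m − (9))² = 41(m² + 1)
20m² + 9m − 20 = 0, so m = 4/5 or m = −5/4.
Through (−4, −6) these give 4x − 5y = 14 and 5x + 4y = −44.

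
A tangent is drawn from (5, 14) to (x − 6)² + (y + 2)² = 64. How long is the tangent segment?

√193

Centre (6, −2), r² = 64. |PO|² = (−1)² + (16)² = 257.
The tangent meets the radius at right angles, so tangent² = |PO|² − r² = 257 − 64 = 193.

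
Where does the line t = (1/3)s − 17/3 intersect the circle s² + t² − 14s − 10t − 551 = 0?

(−13, −10) and (32, 5)

Substitute t = (−17 + s)/3:
10s² − 190s − 4160 = 0  ⟹  s² − 19s − 416 = 0
s = 32 or s = −13, giving (32, 5) and (−13, −10).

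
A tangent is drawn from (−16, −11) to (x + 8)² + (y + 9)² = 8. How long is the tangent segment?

The centre is (−8, −9) and r = 2√2. The square of the distance from P to the centre is 64 + 4 = 68.
By the tangent–radius right angle, tangent length = √(|PO|² − r²) = √60 = 2√15.

2√15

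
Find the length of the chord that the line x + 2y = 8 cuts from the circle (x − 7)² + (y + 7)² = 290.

The distance from (7, −7) to the line is 15/√5, and r² = 290.
Chord = 2√(r² − d²) = 2·√(245) = 14√5.

14√5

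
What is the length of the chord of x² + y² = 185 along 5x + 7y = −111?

√74

Centre (0, 0), r² = 185. Perpendicular distance d from centre to line = |111| / √74 = 111/√74.
Half the chord is √(r² − d²) = √(37/2), so the full chord is √74.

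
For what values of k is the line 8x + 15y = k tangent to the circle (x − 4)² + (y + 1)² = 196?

For a tangent, require d(centre, line) = r = 14.
|8·4 + 15·(−1) − k| / √289 = 14
|k − (17)| = 14·17, so k = 255 or k = −221.

k = −221 or k = 255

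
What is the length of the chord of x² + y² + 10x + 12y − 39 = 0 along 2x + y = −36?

4√5

The distance from (−5, −6) to the line is 20/√5, and r² = 100.
Half the chord is √(r² − d²) = √(20), so the full chord is 4√5.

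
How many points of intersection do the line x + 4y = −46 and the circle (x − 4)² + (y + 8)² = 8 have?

0

Centre (4, −8), r² = 8. Distance² from centre to line = (18)²/17 = 324/17.
Since d² > r², the line lies outside the circle.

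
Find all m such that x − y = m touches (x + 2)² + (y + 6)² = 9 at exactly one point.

m = 4 ± 3√2

For a tangent, require d(centre, line) = r = 3.
|1·(−2) − 1·(−6) − m| / √2 = 3
|m − (4)| = 3√2.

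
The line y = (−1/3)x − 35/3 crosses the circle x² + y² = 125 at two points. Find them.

Express y = (−35 − x)/3 and substitute into the circle:
10x² + 70x + 100 = 0  ⟹  x² + 7x + 10 = 0
x = −2 or x = −5, giving (−2, −11) and (−5, −10).

(−5, −10) and (−2, −11)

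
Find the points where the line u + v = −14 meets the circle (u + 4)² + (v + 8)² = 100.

(−12, −2) and (2, −16)

Substitute v = −u − 14:
2u² + 20u − 48 = 0  ⟹  u² + 10u − 24 = 0
u = 2 or u = −12, giving (2, −16) and (−12, −2).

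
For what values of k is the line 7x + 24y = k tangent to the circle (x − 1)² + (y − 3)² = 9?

k = 4 or k = 154

For a tangent, require d(centre, line) = r = 3.
|7·1 + 24·3 − k| / √625 = 3
|k − (79)| = 3·25, so k = 154 or k = 4.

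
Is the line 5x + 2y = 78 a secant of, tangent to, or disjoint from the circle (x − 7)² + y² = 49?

disjoint

Substituting the line into the circle gives 29x² − 836x + 6084 = 0.
Discriminant = (−836)² − 4·29·(6084) = −6848 < 0.
No real roots: the line does not meet the circle.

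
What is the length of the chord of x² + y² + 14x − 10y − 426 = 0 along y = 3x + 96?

Centre (−7, 5), r² = 500. Perpendicular distance d from centre to line = |70| / √10 = 70/√10.
Half the chord is √(r² − d²) = √(10), so the full chord is 2√10.

2√10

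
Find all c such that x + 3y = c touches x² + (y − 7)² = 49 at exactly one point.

c = 21 ± 7√10

The line touches the circle iff its distance from (0, 7) is 7:
|1·0 + 3·7 − c| / √10 = 7
|c − (21)| = 7√10.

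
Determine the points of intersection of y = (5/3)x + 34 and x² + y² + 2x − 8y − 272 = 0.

From the line, y = (102 + 5x)/3. Substituting:
34x² + 918x + 5508 = 0  ⟹  x² + 27x + 162 = 0
x = −9 or x = −18, giving (−9, 19) and (−18, 4).

(−18, 4) and (−9, 19)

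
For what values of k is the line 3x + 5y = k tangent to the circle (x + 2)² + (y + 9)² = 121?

k = −51 ± 11√34

Tangency holds when the distance from the centre (−2, −9) to the line equals the radius 11:
|3·(−2) + 5·(−9) − k| / √34 = 11
|k − (−51)| = 11√34.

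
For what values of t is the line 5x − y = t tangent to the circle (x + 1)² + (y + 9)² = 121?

The line touches the circle iff its distance from (−1, −9) is 11:
|5·(−1) − 1·(−9) − t| / √26 = 11
|t − (4)| = 11√26.

t = 4 ± 11√26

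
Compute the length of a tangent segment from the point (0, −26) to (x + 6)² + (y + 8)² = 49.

Centre (−6, −8), r² = 49. |PO|² = (6)² + (−18)² = 360.
Power of the point: PT² = |PO|² − r² = 311, so PT = √311.

√311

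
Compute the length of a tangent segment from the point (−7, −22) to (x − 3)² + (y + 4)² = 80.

2√86

The centre is (3, −4) and r = 4√5. The square of the distance from P to the centre is 100 + 324 = 424.
By the tangent–radius right angle, tangent length = √(|PO|² − r²) = √344 = 2√86.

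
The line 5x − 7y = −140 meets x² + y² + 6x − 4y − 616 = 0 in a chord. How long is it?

5√74

Substitute y = (140 + 5x)/7:
74x² + 1554x − 14504 = 0  ⟹  x² + 21x − 196 = 0
x = 7 or x = −28, giving (7, 25) and (−28, 0).
Chord length = distance between (7, 25) and (−28, 0) = √1850 = 5√74.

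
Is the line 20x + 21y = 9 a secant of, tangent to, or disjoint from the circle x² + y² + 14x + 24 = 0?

Substituting the line into the circle gives 841x² + 5814x + 10665 = 0.
Δ = 33802596 − 35877060 = −2074464.
No real roots: the line does not meet the circle.

disjoint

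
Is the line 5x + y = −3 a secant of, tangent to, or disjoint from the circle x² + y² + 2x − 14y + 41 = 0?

Substituting the line into the circle gives 26x² + 102x + 92 = 0.
Discriminant = (102)² − 4·26·(92) = 836 > 0.
Two real roots: the line is a secant.

secant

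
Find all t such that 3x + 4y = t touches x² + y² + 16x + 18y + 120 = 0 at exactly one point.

Tangency holds when the distance from the centre (−8, −9) to the line equals the radius 5:
|3·(−8) + 4·(−9) − t| / √25 = 5
|t − (−60)| = 5·5, so t = −35 or t = −85.

t = −85 or t = −35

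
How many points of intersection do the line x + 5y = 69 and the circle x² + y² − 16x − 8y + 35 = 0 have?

Substituting the line into the circle gives 26x² − 498x + 2876 = 0.
Δ = 248004 − 299104 = −51100.
No real roots: the line does not meet the circle.

0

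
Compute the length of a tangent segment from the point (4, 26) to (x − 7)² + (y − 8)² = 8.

The centre is (7, 8) and r = 2√2. The square of the distance from P to the centre is 9 + 324 = 333.
By the tangent–radius right angle, tangent length = √(|PO|² − r²) = √325 = 5√13.

5√13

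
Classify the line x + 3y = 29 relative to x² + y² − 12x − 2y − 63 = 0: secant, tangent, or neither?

Substituting the line into the circle gives 10x² − 160x + 100 = 0.
Δ = 25600 − 4000 = 21600.
Two real roots: the line is a secant.

secant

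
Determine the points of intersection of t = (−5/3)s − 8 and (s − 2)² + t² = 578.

(−15, 17) and (9, −23)

From the line, t = (−24 − 5s)/3. Substituting:
34s² + 204s − 4590 = 0  ⟹  s² + 6s − 135 = 0
s = 9 or s = −15, giving (9, −23) and (−15, 17).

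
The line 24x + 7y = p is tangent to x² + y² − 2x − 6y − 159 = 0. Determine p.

p = −280 or p = 370

Tangency holds when the distance from the centre (1, 3) to the line equals the radius 13:
|24·1 + 7·3 − p| / √625 = 13
|p − (45)| = 13·25, so p = 370 or p = −280.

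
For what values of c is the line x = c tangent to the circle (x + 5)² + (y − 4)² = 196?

c = −19 or c = 9

Tangency holds when the distance from the centre (−5, 4) to the line equals the radius 14:
|1·(−5) + 0·4 − c| / √1 = 14
|c − (−5)| = 14, so c = 9 or c = −19.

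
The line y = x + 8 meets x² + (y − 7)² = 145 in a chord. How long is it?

17√2

The distance from (0, 7) to the line is 1/√2, and r² = 145.
Half the chord is √(r² − d²) = √(289/2), so the full chord is 17√2.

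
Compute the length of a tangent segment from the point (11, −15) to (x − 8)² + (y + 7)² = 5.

2√17

With centre O = (8, −7), |OP|² = 73 and r² = 5.
By the tangent–radius right angle, tangent length = √(|PO|² − r²) = √68 = 2√17.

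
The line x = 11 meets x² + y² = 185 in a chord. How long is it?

The line gives x = 11. Substituting into the circle:
y² − 64 = 0
y = 8 or y = −8, giving (11, 8) and (11, −8).
Chord length = distance between (11, 8) and (11, −8) = √256 = 16.

16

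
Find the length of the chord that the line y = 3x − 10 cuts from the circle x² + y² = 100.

The distance from (0, 0) to the line is 10/√10, and r² = 100.
Chord = 2√(r² − d²) = 2·√(90) = 6√10.

6√10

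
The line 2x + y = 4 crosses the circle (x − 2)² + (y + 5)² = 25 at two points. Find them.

(2, 0) and (6, −8)

Substitute y = −2x + 4:
5x² − 40x + 60 = 0  ⟹  x² − 8x + 12 = 0
x = 6 or x = 2, giving (6, −8) and (2, 0).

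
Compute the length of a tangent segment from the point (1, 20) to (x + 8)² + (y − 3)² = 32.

13√2

Centre (−8, 3), r² = 32. |PO|² = (9)² + (17)² = 370.
The tangent meets the radius at right angles, so tangent² = |PO|² − r² = 370 − 32 = 338.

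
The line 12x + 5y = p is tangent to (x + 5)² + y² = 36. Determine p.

p = −138 or p = 18

For a tangent, require d(centre, line) = r = 6.
|12·(−5) + 5·0 − p| / √169 = 6
|p − (−60)| = 6·13, so p = 18 or p = −138.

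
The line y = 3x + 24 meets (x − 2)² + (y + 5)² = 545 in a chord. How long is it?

13√10

Centre (2, −5), r² = 545. Perpendicular distance d from centre to line = |35| / √10 = 35/√10.
Chord = 2√(r² − d²) = 2·√(845/2) = 13√10.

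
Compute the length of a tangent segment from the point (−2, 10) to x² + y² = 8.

The centre is (0, 0) and r = 2√2. The square of the distance from P to the centre is 4 + 100 = 104.
Power of the point: PT² = |PO|² − r² = 96, so PT = 4√6.

4√6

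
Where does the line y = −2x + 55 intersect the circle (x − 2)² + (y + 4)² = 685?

Express y = −2x + 55 and substitute into the circle:
5x² − 240x + 2800 = 0  ⟹  x² − 48x + 560 = 0
x = 28 or x = 20, giving (28, −1) and (20, 15).

(20, 15) and (28, −1)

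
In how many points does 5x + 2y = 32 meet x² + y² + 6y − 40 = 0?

0

d² = (5·0 + 2·(−3) − (32))²/29 = 1444/29; r² = 49.
Since d² > r², the line lies outside the circle.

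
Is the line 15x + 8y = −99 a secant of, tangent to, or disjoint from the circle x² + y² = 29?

disjoint

Substituting the line into the circle gives 289x² + 2970x + 7945 = 0.
Δ = 8820900 − 9184420 = −363520.
No real roots: the line does not meet the circle.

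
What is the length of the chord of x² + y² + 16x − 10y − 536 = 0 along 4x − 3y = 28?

The distance from (−8, 5) to the line is 75/√25, and r² = 625.
Chord = 2√(r² − d²) = 2·√(400) = 40.

40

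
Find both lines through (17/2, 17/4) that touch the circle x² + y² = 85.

7x + 6y = 85 and 9x + 2y = 85

Write the tangent as mx − y + (17/4 − m·(17/2)) = 0 and set its distance from the centre to √85:
[m·(−17/2) − (−17/4)]² = 85(m² + 1)
12m² + 68m + 63 = 0, so m = −7/6 or m = −9/2.
With m = −7/6: 7x + 6y = 85. With m = −9/2: 9x + 2y = 85.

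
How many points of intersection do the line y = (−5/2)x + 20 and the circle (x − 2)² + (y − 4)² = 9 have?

Substituting the line into the circle gives 29x² − 336x + 1004 = 0.
Δ = 112896 − 116464 = −3568.
No real roots: the line does not meet the circle.

0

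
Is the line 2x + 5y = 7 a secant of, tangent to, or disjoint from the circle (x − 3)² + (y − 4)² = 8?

disjoint

Centre (3, 4), r² = 8. Distance² from centre to line = (19)²/29 = 361/29.
Since d² > r², the line lies outside the circle.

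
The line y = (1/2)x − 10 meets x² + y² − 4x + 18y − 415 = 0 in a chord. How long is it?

20√5

The distance from (2, −9) to the line is 0/√5, and r² = 500.
Chord = 2√(r² − d²) = 2·√(500) = 20√5.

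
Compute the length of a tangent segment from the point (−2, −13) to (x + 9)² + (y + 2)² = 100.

√70

The centre is (−9, −2) and r = 10. The square of the distance from P to the centre is 49 + 121 = 170.
Power of the point: PT² = |PO|² − r² = 70, so PT = √70.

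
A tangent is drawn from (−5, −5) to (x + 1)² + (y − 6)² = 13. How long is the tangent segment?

Centre (−1, 6), r² = 13. |PO|² = (−4)² + (−11)² = 137.
Power of the point: PT² = |PO|² − r² = 124, so PT = 2√31.

2√31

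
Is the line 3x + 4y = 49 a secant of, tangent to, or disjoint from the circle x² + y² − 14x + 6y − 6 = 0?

d² = (3·7 + 4·(−3) − (49))²/25 = 64; r² = 64.
Since d² = r², the line is tangent.

tangent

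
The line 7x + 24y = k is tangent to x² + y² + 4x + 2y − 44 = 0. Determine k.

k = −213 or k = 137

Tangency holds when the distance from the centre (−2, −1) to the line equals the radius 7:
|7·(−2) + 24·(−1) − k| / √625 = 7
|k − (−38)| = 7·25, so k = 137 or k = −213.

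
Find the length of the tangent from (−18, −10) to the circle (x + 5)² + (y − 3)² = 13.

The centre is (−5, 3) and r = √13. The square of the distance from P to the centre is 169 + 169 = 338.
Power of the point: PT² = |PO|² − r² = 325, so PT = 5√13.

5√13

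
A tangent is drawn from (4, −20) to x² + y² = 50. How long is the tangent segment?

√366

With centre O = (0, 0), |OP|² = 416 and r² = 50.
By the tangent–radius right angle, tangent length = √(|PO|² − r²) = √366.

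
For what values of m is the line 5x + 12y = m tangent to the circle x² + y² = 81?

The line touches the circle iff its distance from (0, 0) is 9:
|5·0 + 12·0 − m| / √169 = 9
|m| = 9·13, so m = 117 or m = −117.

m = −117 or m = 117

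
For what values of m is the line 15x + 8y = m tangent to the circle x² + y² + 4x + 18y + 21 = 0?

m = −238 or m = 34

Tangency holds when the distance from the centre (−2, −9) to the line equals the radius 8:
|15·(−2) + 8·(−9) − m| / √289 = 8
|m − (−102)| = 8·17, so m = 34 or m = −238.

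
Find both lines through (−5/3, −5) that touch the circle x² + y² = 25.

3x + 4y = −25 and y = −5

Write the tangent as mx − y + (−5 − m·(−5/3)) = 0 and set its distance from the centre to 5:
(5/3m − (5))² = 25(m² + 1)
4m² + 3m = 0, so m = −3/4 or m = 0.
Through (−5/3, −5) these give 3x + 4y = −25 and y = −5.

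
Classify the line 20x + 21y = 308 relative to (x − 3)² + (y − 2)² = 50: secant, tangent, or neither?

neither

Substituting the line into the circle gives 841x² − 13286x + 52675 = 0.
Discriminant = (−13286)² − 4·841·(52675) = −680904 < 0.
No real roots: the line does not meet the circle.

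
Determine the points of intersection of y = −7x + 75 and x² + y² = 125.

(10, 5) and (11, −2)

From the line, y = −7x + 75. Substituting:
50x² − 1050x + 5500 = 0  ⟹  x² − 21x + 110 = 0
x = 11 or x = 10, giving (11, −2) and (10, 5).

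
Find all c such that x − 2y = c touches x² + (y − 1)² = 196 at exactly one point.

For a tangent, require d(centre, line) = r = 14.
|1·0 − 2·1 − c| / √5 = 14
|c − (−2)| = 14√5.

c = −2 ± 14√5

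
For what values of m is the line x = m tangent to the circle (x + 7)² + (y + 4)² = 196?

Tangency holds when the distance from the centre (−7, −4) to the line equals the radius 14:
|1·(−7) + 0·(−4) − m| / √1 = 14
|m − (−7)| = 14, so m = 7 or m = −21.

m = −21 or m = 7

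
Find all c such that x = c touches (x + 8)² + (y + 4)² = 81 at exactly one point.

c = −17 or c = 1

For a tangent, require d(centre, line) = r = 9.
|1·(−8) + 0·(−4) − c| / √1 = 9
|c − (−8)| = 9, so c = 1 or c = −17.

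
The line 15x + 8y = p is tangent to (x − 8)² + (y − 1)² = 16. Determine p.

Tangency holds when the distance from the centre (8, 1) to the line equals the radius 4:
|15·8 + 8·1 − p| / √289 = 4
|p − (128)| = 4·17, so p = 196 or p = 60.

p = 60 or p = 196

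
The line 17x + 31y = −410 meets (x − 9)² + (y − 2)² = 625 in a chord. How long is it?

25√2

From the line, y = (−410 − 17x)/31. Substituting:
1250x² − 1250x − 300000 = 0  ⟹  x² − x − 240 = 0
x = 16 or x = −15, giving (16, −22) and (−15, −5).
Chord length = distance between (16, −22) and (−15, −5) = √1250 = 25√2.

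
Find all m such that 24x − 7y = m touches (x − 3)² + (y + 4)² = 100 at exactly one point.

m = −150 or m = 350

Tangency holds when the distance from the centre (3, −4) to the line equals the radius 10:
|24·3 − 7·(−4) − m| / √625 = 10
|m − (100)| = 10·25, so m = 350 or m = −150.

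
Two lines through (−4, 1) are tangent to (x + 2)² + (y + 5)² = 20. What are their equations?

2x − y = −9 and x + 2y = −2

Let a tangent through (−4, 1) have slope m. Its distance from (−2, −5) must equal 2√5:
(2m − (−6))² = 20(m² + 1)
2m² − 3m − 2 = 0, so m = 2 or m = −1/2.
With m = 2: 2x − y = −9. With m = −1/2: x + 2y = −2.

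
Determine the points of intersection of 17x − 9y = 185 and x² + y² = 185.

(4, −13) and (13, 4)

From the line, y = (−185 + 17x)/9. Substituting:
370x² − 6290x + 19240 = 0  ⟹  x² − 17x + 52 = 0
x = 13 or x = 4, giving (13, 4) and (4, −13).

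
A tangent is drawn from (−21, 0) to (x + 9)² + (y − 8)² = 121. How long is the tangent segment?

√87

The centre is (−9, 8) and r = 11. The square of the distance from P to the centre is 144 + 64 = 208.
By the tangent–radius right angle, tangent length = √(|PO|² − r²) = √87.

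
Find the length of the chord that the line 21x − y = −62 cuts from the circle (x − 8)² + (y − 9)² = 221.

√442

Express y = 21x + 62 and substitute into the circle:
442x² + 2210x + 2652 = 0  ⟹  x² + 5x + 6 = 0
x = −2 or x = −3, giving (−2, 20) and (−3, −1).
Chord length = distance between (−2, 20) and (−3, −1) = √442 = √442.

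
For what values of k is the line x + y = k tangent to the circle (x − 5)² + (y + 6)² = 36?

k = −1 ± 6√2

For a tangent, require d(centre, line) = r = 6.
|1·5 + 1·(−6) − k| / √2 = 6
|k − (−1)| = 6√2.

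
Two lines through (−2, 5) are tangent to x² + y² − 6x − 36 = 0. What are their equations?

A line y − (5) = m(x − (−2)) is tangent when its distance from (3, 0) is 3√5:
(5m − (−5))² = 45(m² + 1)
2m² − 5m + 2 = 0, so m = 1/2 or m = 2.
Through (−2, 5) these give x − 2y = −12 and 2x − y = −9.

x − 2y = −12 and 2x − y = −9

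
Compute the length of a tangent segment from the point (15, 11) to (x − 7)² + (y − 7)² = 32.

4√3

The centre is (7, 7) and r = 4√2. The square of the distance from P to the centre is 64 + 16 = 80.
By the tangent–radius right angle, tangent length = √(|PO|² − r²) = √48 = 4√3.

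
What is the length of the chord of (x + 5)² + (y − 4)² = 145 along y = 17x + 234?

Express y = 17x + 234 and substitute into the circle:
290x² + 7830x + 52780 = 0  ⟹  x² + 27x + 182 = 0
x = −13 or x = −14, giving (−13, 13) and (−14, −4).
|(−13, 13) − (−14, −4)| = √((1)² + (17)²) = √290.

√290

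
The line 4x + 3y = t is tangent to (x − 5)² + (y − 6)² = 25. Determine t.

For a tangent, require d(centre, line) = r = 5.
|4·5 + 3·6 − t| / √25 = 5
|t − (38)| = 5·5, so t = 63 or t = 13.

t = 13 or t = 63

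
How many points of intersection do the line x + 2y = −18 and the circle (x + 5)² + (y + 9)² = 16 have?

2

Substituting the line into the circle gives 5x² + 40x + 36 = 0.
Δ = 1600 − 720 = 880.
Two real roots: the line is a secant.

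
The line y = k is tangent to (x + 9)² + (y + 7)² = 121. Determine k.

Tangency holds when the distance from the centre (−9, −7) to the line equals the radius 11:
|0·(−9) + 1·(−7) − k| / √1 = 11
|k − (−7)| = 11, so k = 4 or k = −18.

k = −18 or k = 4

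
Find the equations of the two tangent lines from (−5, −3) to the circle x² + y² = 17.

4x − y = −17 and x + 4y = −17

Write the tangent as mx − y + (−3 − m·(−5)) = 0 and set its distance from the centre to √17:
(5m − (3))² = 17(m² + 1)
4m² − 15m − 4 = 0, so m = 4 or m = −1/4.
With m = 4: 4x − y = −17. With m = −1/4: x + 4y = −17.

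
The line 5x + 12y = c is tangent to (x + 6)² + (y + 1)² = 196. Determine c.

The line touches the circle iff its distance from (−6, −1) is 14:
|5·(−6) + 12·(−1) − c| / √169 = 14
|c − (−42)| = 14·13, so c = 140 or c = −224.

c = −224 or c = 140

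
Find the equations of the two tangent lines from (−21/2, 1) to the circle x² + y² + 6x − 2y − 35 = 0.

2x − y = −22 and 2x + y = −20

Let a tangent through (−21/2, 1) have slope m. Its distance from (−3, 1) must equal 3√5:
[m·(15/2) − (0)]² = 45(m² + 1)
m² − 4 = 0, so m = 2 or m = −2.
With m = 2: 2x − y = −22. With m = −2: 2x + y = −20.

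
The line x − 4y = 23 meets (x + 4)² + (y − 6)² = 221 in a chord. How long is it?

From the line, y = (−23 + x)/4. Substituting:
17x² + 34x − 1071 = 0  ⟹  x² + 2x − 63 = 0
x = 7 or x = −9, giving (7, −4) and (−9, −8).
Chord length = distance between (7, −4) and (−9, −8) = √272 = 4√17.

4√17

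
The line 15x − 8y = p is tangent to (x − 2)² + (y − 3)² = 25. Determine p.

The line touches the circle iff its distance from (2, 3) is 5:
|15·2 − 8·3 − p| / √289 = 5
|p − (6)| = 5·17, so p = 91 or p = −79.

p = −79 or p = 91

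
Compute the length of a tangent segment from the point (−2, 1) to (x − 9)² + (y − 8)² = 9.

The centre is (9, 8) and r = 3. The square of the distance from P to the centre is 121 + 49 = 170.
The tangent meets the radius at right angles, so tangent² = |PO|² − r² = 170 − 9 = 161.

√161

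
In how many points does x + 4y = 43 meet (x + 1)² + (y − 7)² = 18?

2

Substituting the line into the circle gives 17x² + 2x − 47 = 0.
Discriminant = (2)² − 4·17·(−47) = 3200 > 0.
Two real roots: the line is a secant.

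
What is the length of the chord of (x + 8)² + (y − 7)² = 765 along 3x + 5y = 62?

9√34

Centre (−8, 7), r² = 765. Perpendicular distance d from centre to line = |−51| / √34 = 51/√34.
Chord = 2√(r² − d²) = 2·√(1377/2) = 9√34.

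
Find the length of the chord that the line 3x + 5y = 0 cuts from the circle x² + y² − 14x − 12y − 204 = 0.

5√34

Substitute y = (−3x)/5:
34x² − 170x − 5100 = 0  ⟹  x² − 5x − 150 = 0
x = 15 or x = −10, giving (15, −9) and (−10, 6).
|(15, −9) − (−10, 6)| = √((25)² + (−15)²) = 5√34.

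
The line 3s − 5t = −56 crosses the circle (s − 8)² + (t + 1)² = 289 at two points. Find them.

(−7, 7) and (8, 16)

Substitute t = (56 + 3s)/5:
34s² − 34s − 1904 = 0  ⟹  s² − s − 56 = 0
s = 8 or s = −7, giving (8, 16) and (−7, 7).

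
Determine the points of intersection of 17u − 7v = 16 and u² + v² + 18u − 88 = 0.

(−4, −12) and (3, 5)

Substitute v = (−16 + 17u)/7:
338u² + 338u − 4056 = 0  ⟹  u² + u − 12 = 0
u = 3 or u = −4, giving (3, 5) and (−4, −12).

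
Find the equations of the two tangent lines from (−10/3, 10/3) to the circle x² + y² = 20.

A line y − (10/3) = m(x − (−10/3)) is tangent when its distance from (0, 0) is 2√5:
[m·(10/3) − (−10/3)]² = 20(m² + 1)
2m² − 5m + 2 = 0, so m = 2 or m = 1/2.
With m = 2: 2x − y = −10. With m = 1/2: x − 2y = −10.

2x − y = −10 and x − 2y = −10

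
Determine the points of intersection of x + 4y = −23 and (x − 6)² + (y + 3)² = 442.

Express y = (−23 − x)/4 and substitute into the circle:
17x² − 170x − 6375 = 0  ⟹  x² − 10x − 375 = 0
x = 25 or x = −15, giving (25, −12) and (−15, −2).

(−15, −2) and (25, −12)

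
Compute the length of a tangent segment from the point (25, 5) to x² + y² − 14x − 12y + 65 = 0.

With centre O = (7, 6), |OP|² = 325 and r² = 20.
The tangent meets the radius at right angles, so tangent² = |PO|² − r² = 325 − 20 = 305.

√305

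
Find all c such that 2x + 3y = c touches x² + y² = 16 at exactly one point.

Tangency holds when the distance from the centre (0, 0) to the line equals the radius 4:
|2·0 + 3·0 − c| / √13 = 4
|c| = 4√13.

c = ±4√13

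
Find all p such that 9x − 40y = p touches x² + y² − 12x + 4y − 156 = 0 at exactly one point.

Tangency holds when the distance from the centre (6, −2) to the line equals the radius 14:
|9·6 − 40·(−2) − p| / √1681 = 14
|p − (134)| = 14·41, so p = 708 or p = −440.

p = −440 or p = 708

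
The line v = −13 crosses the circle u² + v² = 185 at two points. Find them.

Substitute v = −13:
u² − 16 = 0
u = 4 or u = −4, giving (4, −13) and (−4, −13).

(−4, −13) and (4, −13)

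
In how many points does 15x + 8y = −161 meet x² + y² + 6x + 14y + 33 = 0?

Substituting the line into the circle gives 289x² + 3534x + 10001 = 0.
Discriminant = (3534)² − 4·289·(10001) = 928000 > 0.
Two real roots: the line is a secant.

2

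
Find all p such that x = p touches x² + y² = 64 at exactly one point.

For a tangent, require d(centre, line) = r = 8.
|1·0 + 0·0 − p| / √1 = 8
|p| = 8, so p = 8 or p = −8.

p = −8 or p = 8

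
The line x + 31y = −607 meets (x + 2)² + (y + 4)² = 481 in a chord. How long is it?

Substitute y = (−607 − x)/31:
962x² + 4810x − 225108 = 0  ⟹  x² + 5x − 234 = 0
x = 13 or x = −18, giving (13, −20) and (−18, −19).
Chord length = distance between (13, −20) and (−18, −19) = √962 = √962.

√962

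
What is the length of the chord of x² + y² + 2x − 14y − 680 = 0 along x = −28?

2

The line gives x = −28. Substituting into the circle:
y² − 14y + 48 = 0
y = 8 or y = 6, giving (−28, 8) and (−28, 6).
Chord length = distance between (−28, 8) and (−28, 6) = √4 = 2.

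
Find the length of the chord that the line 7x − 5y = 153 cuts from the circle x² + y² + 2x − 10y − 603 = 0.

Centre (−1, 5), r² = 629. Perpendicular distance d from centre to line = |−185| / √74 = 185/√74.
Half the chord is √(r² − d²) = √(333/2), so the full chord is 3√74.

3√74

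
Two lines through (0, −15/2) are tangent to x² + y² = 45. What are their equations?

x − 2y = 15 and x + 2y = −15

Let a tangent through (0, −15/2) have slope m. Its distance from (0, 0) must equal 3√5:
(0m − (15/2))² = 45(m² + 1)
4m² − 1 = 0, so m = 1/2 or m = −1/2.
With m = 1/2: x − 2y = 15. With m = −1/2: x + 2y = −15.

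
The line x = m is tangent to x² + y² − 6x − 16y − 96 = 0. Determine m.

m = −10 or m = 16

For a tangent, require d(centre, line) = r = 13.
|1·3 + 0·8 − m| / √1 = 13
|m − (3)| = 13, so m = 16 or m = −10.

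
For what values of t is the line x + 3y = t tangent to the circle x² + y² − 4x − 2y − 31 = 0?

t = 5 ± 6√10

For a tangent, require d(centre, line) = r = 6.
|1·2 + 3·1 − t| / √10 = 6
|t − (5)| = 6√10.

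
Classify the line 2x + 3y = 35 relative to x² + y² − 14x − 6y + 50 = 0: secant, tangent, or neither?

neither

Substituting the line into the circle gives 13x² − 230x + 1045 = 0.
Δ = 52900 − 54340 = −1440.
No real roots: the line does not meet the circle.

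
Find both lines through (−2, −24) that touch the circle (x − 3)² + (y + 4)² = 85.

7x − 6y = 130 and 9x + 2y = −66

Let a tangent through (−2, −24) have slope m. Its distance from (3, −4) must equal √85:
(5m − (20))² = 85(m² + 1)
12m² + 40m − 63 = 0, so m = 7/6 or m = −9/2.
Through (−2, −24) these give 7x − 6y = 130 and 9x + 2y = −66.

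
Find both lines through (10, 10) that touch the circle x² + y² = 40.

Let a tangent through (10, 10) have slope m. Its distance from (0, 0) must equal 2√10:
(−10m − (−10))² = 40(m² + 1)
3m² − 10m + 3 = 0, so m = 1/3 or m = 3.
With m = 1/3: x − 3y = −20. With m = 3: 3x − y = 20.

x − 3y = −20 and 3x − y = 20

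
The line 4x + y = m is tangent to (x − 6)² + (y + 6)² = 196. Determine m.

Tangency holds when the distance from the centre (6, −6) to the line equals the radius 14:
|4·6 + 1·(−6) − m| / √17 = 14
|m − (18)| = 14√17.

m = 18 ± 14√17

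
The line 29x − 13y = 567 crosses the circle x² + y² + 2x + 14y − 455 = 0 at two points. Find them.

(7, −28) and (20, 1)

Substitute y = (−567 + 29x)/13:
1010x² − 27270x + 141400 = 0  ⟹  x² − 27x + 140 = 0
x = 20 or x = 7, giving (20, 1) and (7, −28).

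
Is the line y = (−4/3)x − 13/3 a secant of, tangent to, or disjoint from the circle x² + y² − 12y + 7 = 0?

Centre (0, 6), r² = 29. Distance² from centre to line = (31)²/25 = 961/25.
Since d² > r², the line lies outside the circle.

disjoint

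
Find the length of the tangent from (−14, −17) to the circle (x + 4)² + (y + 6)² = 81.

2√35

With centre O = (−4, −6), |OP|² = 221 and r² = 81.
The tangent meets the radius at right angles, so tangent² = |PO|² − r² = 221 − 81 = 140.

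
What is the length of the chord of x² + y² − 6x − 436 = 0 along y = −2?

Centre (3, 0), r² = 445. Perpendicular distance d from centre to line = |2| / √1 = 2.
Chord = 2√(r² − d²) = 2·√(441) = 42.

42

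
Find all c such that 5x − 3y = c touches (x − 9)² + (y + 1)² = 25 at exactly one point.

Tangency holds when the distance from the centre (9, −1) to the line equals the radius 5:
|5·9 − 3·(−1) − c| / √34 = 5
|c − (48)| = 5√34.

c = 48 ± 5√34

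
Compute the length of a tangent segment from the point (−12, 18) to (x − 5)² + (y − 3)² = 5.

√509

With centre O = (5, 3), |OP|² = 514 and r² = 5.
The tangent meets the radius at right angles, so tangent² = |PO|² − r² = 514 − 5 = 509.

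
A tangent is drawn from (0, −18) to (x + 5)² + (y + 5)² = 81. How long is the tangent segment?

√113

Centre (−5, −5), r² = 81. |PO|² = (5)² + (−13)² = 194.
The tangent meets the radius at right angles, so tangent² = |PO|² − r² = 194 − 81 = 113.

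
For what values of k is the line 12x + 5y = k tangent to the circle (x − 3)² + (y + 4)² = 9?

k = −23 or k = 55

Tangency holds when the distance from the centre (3, −4) to the line equals the radius 3:
|12·3 + 5·(−4) − k| / √169 = 3
|k − (16)| = 3·13, so k = 55 or k = −23.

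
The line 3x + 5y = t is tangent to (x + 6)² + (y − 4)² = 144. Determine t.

t = 2 ± 12√34

For a tangent, require d(centre, line) = r = 12.
|3·(−6) + 5·4 − t| / √34 = 12
|t − (2)| = 12√34.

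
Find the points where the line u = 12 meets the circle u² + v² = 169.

The line gives u = 12. Substituting into the circle:
v² − 25 = 0
v = 5 or v = −5, giving (12, 5) and (12, −5).

(12, −5) and (12, 5)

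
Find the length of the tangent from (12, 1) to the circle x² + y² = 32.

With centre O = (0, 0), |OP|² = 145 and r² = 32.
The tangent meets the radius at right angles, so tangent² = |PO|² − r² = 145 − 32 = 113.

√113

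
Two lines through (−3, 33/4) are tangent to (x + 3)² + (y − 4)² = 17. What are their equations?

Let a tangent through (−3, 33/4) have slope m. Its distance from (−3, 4) must equal √17:
[m·(0) − (−17/4)]² = 17(m² + 1)
16m² − 1 = 0, so m = 1/4 or m = −1/4.
With m = 1/4: x − 4y = −36. With m = −1/4: x + 4y = 30.

x − 4y = −36 and x + 4y = 30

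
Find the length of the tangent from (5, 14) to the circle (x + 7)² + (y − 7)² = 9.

Centre (−7, 7), r² = 9. |PO|² = (12)² + (7)² = 193.
The tangent meets the radius at right angles, so tangent² = |PO|² − r² = 193 − 9 = 184.

2√46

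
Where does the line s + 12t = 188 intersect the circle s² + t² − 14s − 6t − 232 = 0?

(−4, 16) and (20, 14)

Substitute t = (188 − s)/12:
145s² − 2320s − 11600 = 0  ⟹  s² − 16s − 80 = 0
s = 20 or s = −4, giving (20, 14) and (−4, 16).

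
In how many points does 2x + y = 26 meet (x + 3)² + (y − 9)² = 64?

0

Substituting the line into the circle gives 5x² − 62x + 234 = 0.
Discriminant = (−62)² − 4·5·(234) = −836 < 0.
No real roots: the line does not meet the circle.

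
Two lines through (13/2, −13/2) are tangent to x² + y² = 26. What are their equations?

5x + y = 26 and x + 5y = −26

Write the tangent as mx − y + (−13/2 − m·(13/2)) = 0 and set its distance from the centre to √26:
(−13/2m − (13/2))² = 26(m² + 1)
5m² + 26m + 5 = 0, so m = −5 or m = −1/5.
With m = −5: 5x + y = 26. With m = −1/5: x + 5y = −26.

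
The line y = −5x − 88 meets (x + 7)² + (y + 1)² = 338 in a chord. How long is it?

6√26

From the line, y = −5x − 88. Substituting:
26x² + 884x + 7280 = 0  ⟹  x² + 34x + 280 = 0
x = −14 or x = −20, giving (−14, −18) and (−20, 12).
|(−14, −18) − (−20, 12)| = √((6)² + (−30)²) = 6√26.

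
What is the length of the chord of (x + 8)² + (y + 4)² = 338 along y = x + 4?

26√2

The distance from (−8, −4) to the line is 0/√2, and r² = 338.
Half the chord is √(r² − d²) = √(338), so the full chord is 26√2.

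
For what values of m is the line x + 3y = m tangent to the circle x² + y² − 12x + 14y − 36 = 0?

Tangency holds when the distance from the centre (6, −7) to the line equals the radius 11:
|1·6 + 3·(−7) − m| / √10 = 11
|m − (−15)| = 11√10.

m = −15 ± 11√10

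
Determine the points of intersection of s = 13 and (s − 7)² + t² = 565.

(13, −23) and (13, 23)

The line gives s = 13. Substituting into the circle:
t² − 529 = 0
t = 23 or t = −23, giving (13, 23) and (13, −23).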